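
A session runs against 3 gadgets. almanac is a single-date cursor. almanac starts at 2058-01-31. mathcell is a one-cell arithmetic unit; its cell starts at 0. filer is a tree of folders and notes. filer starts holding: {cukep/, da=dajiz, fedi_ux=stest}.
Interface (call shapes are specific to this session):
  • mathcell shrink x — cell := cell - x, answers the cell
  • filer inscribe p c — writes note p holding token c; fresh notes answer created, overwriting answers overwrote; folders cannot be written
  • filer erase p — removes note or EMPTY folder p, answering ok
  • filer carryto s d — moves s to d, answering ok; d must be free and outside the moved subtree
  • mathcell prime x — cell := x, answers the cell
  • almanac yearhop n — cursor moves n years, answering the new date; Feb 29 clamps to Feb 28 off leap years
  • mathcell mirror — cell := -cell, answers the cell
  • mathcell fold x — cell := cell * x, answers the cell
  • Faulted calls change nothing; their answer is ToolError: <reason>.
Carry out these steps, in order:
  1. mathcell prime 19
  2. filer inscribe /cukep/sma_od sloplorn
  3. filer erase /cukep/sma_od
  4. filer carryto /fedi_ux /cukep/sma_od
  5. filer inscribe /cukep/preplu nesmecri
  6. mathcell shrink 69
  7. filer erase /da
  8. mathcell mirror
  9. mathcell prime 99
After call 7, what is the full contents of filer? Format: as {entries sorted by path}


! 1. mathcell prime(x→19) -> 19
! 2. filer inscribe(p→/cukep/sma_od, c→sloplorn) -> created
! 3. filer erase(p→/cukep/sma_od) -> ok
! 4. filer carryto(s→/fedi_ux, d→/cukep/sma_od) -> ok
! 5. filer inscribe(p→/cukep/preplu, c→nesmecri) -> created
! 6. mathcell shrink(x→69) -> -50
! 7. filer erase(p→/da) -> ok
! 8. mathcell mirror() -> 50
! 9. mathcell prime(x→99) -> 99

Answer: {cukep/, cukep/preplu=nesmecri, cukep/sma_od=stest}


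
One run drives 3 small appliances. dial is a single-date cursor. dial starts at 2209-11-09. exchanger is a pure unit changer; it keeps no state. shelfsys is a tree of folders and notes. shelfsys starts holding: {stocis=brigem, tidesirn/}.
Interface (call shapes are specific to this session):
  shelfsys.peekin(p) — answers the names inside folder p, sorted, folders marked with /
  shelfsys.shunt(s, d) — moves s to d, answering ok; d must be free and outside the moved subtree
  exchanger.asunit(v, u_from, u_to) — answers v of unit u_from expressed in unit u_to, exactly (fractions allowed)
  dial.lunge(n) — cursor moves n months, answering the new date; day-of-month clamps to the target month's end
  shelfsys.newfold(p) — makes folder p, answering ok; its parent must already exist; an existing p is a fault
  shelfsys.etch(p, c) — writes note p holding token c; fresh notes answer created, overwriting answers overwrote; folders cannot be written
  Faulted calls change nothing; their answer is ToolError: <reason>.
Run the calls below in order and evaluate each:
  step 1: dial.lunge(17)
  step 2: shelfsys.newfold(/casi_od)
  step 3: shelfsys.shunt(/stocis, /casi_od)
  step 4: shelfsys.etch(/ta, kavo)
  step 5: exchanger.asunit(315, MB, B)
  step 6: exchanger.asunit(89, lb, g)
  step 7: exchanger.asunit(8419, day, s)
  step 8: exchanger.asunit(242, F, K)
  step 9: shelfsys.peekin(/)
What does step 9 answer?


Answer: [casi_od/, stocis, ta, tidesirn/]

Derivation:
# 1. dial.lunge(17) == 2211-04-09
# 2. shelfsys.newfold(/casi_od) == ok
# 3. shelfsys.shunt(/stocis, /casi_od) == ToolError: exists
# 4. shelfsys.etch(/ta, kavo) == created
# 5. exchanger.asunit(315, MB, B) == 315000000
# 6. exchanger.asunit(89, lb, g) == 4036972093/100000
# 7. exchanger.asunit(8419, day, s) == 727401600
# 8. exchanger.asunit(242, F, K) == 23389/60
# 9. shelfsys.peekin(/) == [casi_od/, stocis, ta, tidesirn/]


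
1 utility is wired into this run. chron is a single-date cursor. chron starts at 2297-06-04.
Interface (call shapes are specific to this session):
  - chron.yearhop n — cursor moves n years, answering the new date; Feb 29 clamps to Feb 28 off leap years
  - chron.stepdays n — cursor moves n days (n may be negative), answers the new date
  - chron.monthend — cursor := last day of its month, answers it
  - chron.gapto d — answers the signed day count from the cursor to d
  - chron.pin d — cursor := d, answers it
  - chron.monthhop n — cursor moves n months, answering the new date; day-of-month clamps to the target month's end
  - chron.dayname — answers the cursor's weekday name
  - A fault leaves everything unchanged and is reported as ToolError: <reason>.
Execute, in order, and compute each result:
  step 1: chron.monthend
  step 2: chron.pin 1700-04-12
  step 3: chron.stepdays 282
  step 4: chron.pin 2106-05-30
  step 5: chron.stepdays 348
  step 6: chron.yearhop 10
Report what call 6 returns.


Answer: 2117-05-13

Derivation:
Act: monthend[]
Obs: 2297-06-30
Act: pin[d: 1700-04-12]
Obs: 1700-04-12
Act: stepdays[n: 282]
Obs: 1701-01-19
Act: pin[d: 2106-05-30]
Obs: 2106-05-30
Act: stepdays[n: 348]
Obs: 2107-05-13
Act: yearhop[n: 10]
Obs: 2117-05-13


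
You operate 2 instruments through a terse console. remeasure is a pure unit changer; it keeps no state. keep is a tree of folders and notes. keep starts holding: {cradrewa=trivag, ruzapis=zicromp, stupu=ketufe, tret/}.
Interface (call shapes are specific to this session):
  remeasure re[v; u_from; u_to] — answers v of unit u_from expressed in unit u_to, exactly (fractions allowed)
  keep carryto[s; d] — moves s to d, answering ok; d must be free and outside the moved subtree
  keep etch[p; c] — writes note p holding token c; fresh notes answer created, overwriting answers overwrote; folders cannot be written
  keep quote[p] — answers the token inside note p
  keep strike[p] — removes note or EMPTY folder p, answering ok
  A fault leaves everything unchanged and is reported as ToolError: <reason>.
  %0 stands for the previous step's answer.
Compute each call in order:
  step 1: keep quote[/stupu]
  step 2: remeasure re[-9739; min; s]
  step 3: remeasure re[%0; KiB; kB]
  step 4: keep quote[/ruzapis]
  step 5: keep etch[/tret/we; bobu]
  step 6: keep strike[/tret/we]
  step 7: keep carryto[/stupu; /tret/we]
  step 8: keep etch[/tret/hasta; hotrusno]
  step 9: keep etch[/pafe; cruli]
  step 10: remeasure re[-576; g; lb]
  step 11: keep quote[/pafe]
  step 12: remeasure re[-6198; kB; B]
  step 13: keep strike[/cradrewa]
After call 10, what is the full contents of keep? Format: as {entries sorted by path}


! keep quote(p→/stupu) : ketufe
! remeasure re(v→-9739, u_from→min, u_to→s) : -584340
! remeasure re(v→%0, u_from→KiB, u_to→kB) : -14959104/25
! keep quote(p→/ruzapis) : zicromp
! keep etch(p→/tret/we, c→bobu) : created
! keep strike(p→/tret/we) : ok
! keep carryto(s→/stupu, d→/tret/we) : ok
! keep etch(p→/tret/hasta, c→hotrusno) : created
! keep etch(p→/pafe, c→cruli) : created
! remeasure re(v→-576, u_from→g, u_to→lb) : -57600000/45359237
! keep quote(p→/pafe) : cruli
! remeasure re(v→-6198, u_from→kB, u_to→B) : -6198000
! keep strike(p→/cradrewa) : ok

Answer: {cradrewa=trivag, pafe=cruli, ruzapis=zicromp, tret/, tret/hasta=hotrusno, tret/we=ketufe}


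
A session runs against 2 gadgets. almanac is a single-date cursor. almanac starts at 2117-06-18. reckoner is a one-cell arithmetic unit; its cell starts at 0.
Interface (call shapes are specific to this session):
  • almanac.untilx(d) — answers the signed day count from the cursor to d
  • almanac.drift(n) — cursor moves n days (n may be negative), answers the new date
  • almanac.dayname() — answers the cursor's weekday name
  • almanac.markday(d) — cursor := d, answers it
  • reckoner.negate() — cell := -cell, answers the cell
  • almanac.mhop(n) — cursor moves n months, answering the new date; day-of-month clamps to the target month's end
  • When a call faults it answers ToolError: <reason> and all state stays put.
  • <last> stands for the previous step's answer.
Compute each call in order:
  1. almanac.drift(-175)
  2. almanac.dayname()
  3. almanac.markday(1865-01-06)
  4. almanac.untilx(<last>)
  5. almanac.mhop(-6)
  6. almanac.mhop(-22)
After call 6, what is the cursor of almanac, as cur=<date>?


Answer: cur=1862-09-06

Derivation:
-- 1. almanac.drift(n: -175) ~> 2116-12-25
-- 2. almanac.dayname() ~> Friday
-- 3. almanac.markday(d: 1865-01-06) ~> 1865-01-06
-- 4. almanac.untilx(d: <last>) ~> 0
-- 5. almanac.mhop(n: -6) ~> 1864-07-06
-- 6. almanac.mhop(n: -22) ~> 1862-09-06


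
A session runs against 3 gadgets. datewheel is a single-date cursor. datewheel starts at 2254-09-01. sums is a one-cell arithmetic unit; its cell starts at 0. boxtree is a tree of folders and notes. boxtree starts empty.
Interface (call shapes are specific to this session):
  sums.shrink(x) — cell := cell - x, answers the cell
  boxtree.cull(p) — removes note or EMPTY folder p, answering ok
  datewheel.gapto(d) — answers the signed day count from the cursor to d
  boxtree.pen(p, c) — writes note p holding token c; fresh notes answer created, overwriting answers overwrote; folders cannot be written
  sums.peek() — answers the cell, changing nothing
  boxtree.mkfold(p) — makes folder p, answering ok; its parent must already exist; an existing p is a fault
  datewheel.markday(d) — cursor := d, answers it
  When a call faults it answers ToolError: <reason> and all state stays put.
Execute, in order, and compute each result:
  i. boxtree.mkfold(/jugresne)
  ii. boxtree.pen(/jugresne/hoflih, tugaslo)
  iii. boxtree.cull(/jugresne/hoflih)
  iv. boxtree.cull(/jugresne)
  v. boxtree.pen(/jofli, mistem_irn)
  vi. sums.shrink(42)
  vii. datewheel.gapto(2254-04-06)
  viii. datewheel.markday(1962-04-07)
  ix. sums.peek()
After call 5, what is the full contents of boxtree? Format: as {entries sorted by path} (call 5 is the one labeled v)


Invoking boxtree.mkfold passing /jugresne: ok.
Using boxtree.pen passing /jugresne/hoflih, tugaslo, and see created.
I call boxtree.cull passing /jugresne/hoflih: ok.
I call boxtree.cull passing /jugresne, yielding ok.
Now I run boxtree.pen passing /jofli, mistem_irn, yielding created.
I invoke sums.shrink passing 42: -42.
Now I run datewheel.gapto passing 2254-04-06, and observe -148.
Now I run datewheel.markday passing 1962-04-07, which returns 1962-04-07.
I use sums.peek(), yielding -42.

Answer: {jofli=mistem_irn}


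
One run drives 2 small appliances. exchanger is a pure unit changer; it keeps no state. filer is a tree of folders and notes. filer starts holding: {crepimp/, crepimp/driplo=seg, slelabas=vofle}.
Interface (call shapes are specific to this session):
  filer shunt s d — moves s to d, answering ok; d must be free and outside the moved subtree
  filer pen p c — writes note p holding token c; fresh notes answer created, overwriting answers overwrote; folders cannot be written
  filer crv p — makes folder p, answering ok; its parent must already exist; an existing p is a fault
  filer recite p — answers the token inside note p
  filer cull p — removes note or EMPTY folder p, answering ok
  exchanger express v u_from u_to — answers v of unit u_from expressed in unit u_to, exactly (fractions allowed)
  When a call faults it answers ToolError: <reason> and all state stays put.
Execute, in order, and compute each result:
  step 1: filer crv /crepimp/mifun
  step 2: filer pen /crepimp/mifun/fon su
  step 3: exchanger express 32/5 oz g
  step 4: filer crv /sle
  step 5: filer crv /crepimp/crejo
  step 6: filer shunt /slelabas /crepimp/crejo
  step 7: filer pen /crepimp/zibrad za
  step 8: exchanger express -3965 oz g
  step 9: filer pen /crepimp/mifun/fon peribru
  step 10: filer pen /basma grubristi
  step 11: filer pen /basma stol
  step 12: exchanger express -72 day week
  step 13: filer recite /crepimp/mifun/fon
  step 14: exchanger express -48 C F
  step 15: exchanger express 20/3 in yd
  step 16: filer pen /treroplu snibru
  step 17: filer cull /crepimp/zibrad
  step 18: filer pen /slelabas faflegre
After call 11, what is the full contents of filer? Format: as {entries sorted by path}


Answer: {basma=stol, crepimp/, crepimp/crejo/, crepimp/driplo=seg, crepimp/mifun/, crepimp/mifun/fon=peribru, crepimp/zibrad=za, sle/, slelabas=vofle}

Derivation:
→ filer crv(/crepimp/mifun)
← ok
→ filer pen(/crepimp/mifun/fon, su)
← created
→ exchanger express(32/5, oz, g)
← 45359237/250000
→ filer crv(/sle)
← ok
→ filer crv(/crepimp/crejo)
← ok
→ filer shunt(/slelabas, /crepimp/crejo)
← ToolError: exists
→ filer pen(/crepimp/zibrad, za)
← created
→ exchanger express(-3965, oz, g)
← -35969874941/320000
→ filer pen(/crepimp/mifun/fon, peribru)
← overwrote
→ filer pen(/basma, grubristi)
← created
→ filer pen(/basma, stol)
← overwrote
→ exchanger express(-72, day, week)
← -72/7
→ filer recite(/crepimp/mifun/fon)
← peribru
→ exchanger express(-48, C, F)
← -272/5
→ exchanger express(20/3, in, yd)
← 5/27
→ filer pen(/treroplu, snibru)
← created
→ filer cull(/crepimp/zibrad)
← ok
→ filer pen(/slelabas, faflegre)
← overwrote


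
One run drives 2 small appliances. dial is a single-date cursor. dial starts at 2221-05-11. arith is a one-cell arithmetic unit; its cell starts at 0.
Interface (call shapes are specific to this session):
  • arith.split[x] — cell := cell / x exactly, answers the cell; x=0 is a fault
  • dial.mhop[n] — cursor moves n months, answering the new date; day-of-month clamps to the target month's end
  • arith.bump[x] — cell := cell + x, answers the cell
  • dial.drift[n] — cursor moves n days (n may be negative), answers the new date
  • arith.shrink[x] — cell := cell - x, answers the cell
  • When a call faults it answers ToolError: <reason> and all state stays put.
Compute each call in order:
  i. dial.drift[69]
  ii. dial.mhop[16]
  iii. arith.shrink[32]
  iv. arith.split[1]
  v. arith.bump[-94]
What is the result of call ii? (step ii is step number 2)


# dial.drift(n='69') => 2221-07-19
# dial.mhop(n='16') => 2222-11-19
# arith.shrink(x='32') => -32
# arith.split(x='1') => -32
# arith.bump(x='-94') => -126

Answer: 2222-11-19


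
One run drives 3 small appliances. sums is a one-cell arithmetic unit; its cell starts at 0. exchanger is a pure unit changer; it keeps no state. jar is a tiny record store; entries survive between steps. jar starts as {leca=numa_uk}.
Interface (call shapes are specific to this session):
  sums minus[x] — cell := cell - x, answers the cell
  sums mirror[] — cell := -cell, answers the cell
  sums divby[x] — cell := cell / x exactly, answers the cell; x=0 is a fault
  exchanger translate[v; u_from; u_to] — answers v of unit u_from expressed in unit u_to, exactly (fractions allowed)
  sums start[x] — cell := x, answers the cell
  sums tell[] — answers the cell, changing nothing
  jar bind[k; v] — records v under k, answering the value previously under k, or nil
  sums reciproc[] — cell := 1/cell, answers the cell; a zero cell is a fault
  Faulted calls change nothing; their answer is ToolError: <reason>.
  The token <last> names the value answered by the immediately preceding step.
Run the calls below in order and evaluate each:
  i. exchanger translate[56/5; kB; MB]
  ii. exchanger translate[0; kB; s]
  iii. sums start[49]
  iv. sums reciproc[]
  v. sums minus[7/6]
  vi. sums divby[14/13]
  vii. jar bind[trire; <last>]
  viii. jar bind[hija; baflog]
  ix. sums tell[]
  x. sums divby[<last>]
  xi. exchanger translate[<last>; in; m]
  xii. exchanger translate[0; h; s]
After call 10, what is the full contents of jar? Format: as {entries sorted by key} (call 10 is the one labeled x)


I use exchanger translate(v=56/5, u_from=kB, u_to=MB), giving 7/625.
I invoke exchanger translate(v=0, u_from=kB, u_to=s), yielding ToolError: incompatible units.
I call sums start(x=49), and observe 49.
Using sums reciproc, → 1/49.
Then sums minus(x=7/6), which returns -337/294.
Calling sums divby(x=14/13), and see -4381/4116.
Invoking jar bind(k=trire, v=<last>), and see nil.
I invoke jar bind(k=hija, v=baflog), yielding nil.
I call sums tell(), and get -4381/4116.
I try sums divby(x=<last>), — result: 1.
Then exchanger translate(v=<last>, u_from=in, u_to=m), → 127/5000.
I invoke exchanger translate(v=0, u_from=h, u_to=s), → 0.

Answer: {hija=baflog, leca=numa_uk, trire=-4381/4116}


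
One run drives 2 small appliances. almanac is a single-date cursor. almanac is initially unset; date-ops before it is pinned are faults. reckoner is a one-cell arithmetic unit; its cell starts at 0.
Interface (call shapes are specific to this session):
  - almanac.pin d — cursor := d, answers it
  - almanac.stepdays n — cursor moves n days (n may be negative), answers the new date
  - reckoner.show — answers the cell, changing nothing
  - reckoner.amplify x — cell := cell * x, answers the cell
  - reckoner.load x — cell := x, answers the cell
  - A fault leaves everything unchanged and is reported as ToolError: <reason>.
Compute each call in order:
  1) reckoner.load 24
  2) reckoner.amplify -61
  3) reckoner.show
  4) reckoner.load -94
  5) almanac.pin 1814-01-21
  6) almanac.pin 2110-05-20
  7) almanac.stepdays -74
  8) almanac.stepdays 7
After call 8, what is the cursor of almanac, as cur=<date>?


Answer: cur=2110-03-14

Derivation:
;; load(x=24) => 24
;; amplify(x=-61) => -1464
;; show() => -1464
;; load(x=-94) => -94
;; pin(d=1814-01-21) => 1814-01-21
;; pin(d=2110-05-20) => 2110-05-20
;; stepdays(n=-74) => 2110-03-07
;; stepdays(n=7) => 2110-03-14


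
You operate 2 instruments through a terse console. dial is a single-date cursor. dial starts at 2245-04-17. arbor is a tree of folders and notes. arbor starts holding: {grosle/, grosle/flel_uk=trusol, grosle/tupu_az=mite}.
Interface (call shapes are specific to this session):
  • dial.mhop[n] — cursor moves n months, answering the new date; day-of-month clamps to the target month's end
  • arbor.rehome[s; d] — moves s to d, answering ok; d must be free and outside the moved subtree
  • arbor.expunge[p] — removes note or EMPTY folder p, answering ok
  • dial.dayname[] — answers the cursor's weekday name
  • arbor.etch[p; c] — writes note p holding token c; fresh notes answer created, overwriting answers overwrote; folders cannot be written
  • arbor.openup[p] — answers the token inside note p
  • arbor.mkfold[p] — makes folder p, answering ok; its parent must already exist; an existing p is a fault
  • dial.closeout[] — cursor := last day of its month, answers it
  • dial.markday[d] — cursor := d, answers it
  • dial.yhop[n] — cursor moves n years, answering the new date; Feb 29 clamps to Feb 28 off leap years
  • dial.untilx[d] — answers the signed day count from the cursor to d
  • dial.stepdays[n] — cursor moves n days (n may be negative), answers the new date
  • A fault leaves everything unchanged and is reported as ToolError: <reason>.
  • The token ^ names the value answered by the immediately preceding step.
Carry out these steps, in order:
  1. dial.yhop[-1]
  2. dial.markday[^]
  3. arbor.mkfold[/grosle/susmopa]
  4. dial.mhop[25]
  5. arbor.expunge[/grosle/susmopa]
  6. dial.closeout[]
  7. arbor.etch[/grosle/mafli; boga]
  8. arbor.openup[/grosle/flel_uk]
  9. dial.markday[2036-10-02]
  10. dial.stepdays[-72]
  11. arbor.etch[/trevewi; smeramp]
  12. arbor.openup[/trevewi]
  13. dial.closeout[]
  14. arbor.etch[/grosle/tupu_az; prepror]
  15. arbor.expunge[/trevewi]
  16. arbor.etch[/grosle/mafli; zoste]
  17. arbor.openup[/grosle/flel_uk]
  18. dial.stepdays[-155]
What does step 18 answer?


I call dial.yhop(-1), which returns 2244-04-17.
Invoking dial.markday(^): 2244-04-17.
Invoking arbor.mkfold(/grosle/susmopa), and get ok.
Now I run dial.mhop(25), and observe 2246-05-17.
I run arbor.expunge(/grosle/susmopa), which returns ok.
I call dial.closeout(), and see 2246-05-31.
Invoking arbor.etch(/grosle/mafli, boga), yielding created.
Using arbor.openup(/grosle/flel_uk), and observe trusol.
I use dial.markday(2036-10-02): 2036-10-02.
Now I run dial.stepdays(-72), and see 2036-07-22.
I run arbor.etch(/trevewi, smeramp), — result: created.
I call arbor.openup(/trevewi), and get smeramp.
Next I call dial.closeout, — result: 2036-07-31.
I use arbor.etch(/grosle/tupu_az, prepror), and get overwrote.
I invoke arbor.expunge(/trevewi), which returns ok.
Next I call arbor.etch(/grosle/mafli, zoste), → overwrote.
I call arbor.openup(/grosle/flel_uk), which returns trusol.
I run dial.stepdays(-155): 2036-02-27.

Answer: 2036-02-27


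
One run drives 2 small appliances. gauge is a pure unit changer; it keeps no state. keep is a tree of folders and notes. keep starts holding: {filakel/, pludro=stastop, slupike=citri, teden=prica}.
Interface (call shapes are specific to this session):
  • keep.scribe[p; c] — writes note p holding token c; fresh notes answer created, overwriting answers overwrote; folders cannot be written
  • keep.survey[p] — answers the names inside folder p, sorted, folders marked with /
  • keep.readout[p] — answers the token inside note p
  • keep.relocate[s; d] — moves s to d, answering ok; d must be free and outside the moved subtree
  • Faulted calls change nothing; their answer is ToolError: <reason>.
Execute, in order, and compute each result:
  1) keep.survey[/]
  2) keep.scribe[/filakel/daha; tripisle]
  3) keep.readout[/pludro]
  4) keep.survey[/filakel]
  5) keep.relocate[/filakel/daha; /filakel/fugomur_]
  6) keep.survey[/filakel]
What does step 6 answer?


Answer: [fugomur_]

Derivation:
-> survey(/)
<- [filakel/, pludro, slupike, teden]
-> scribe(/filakel/daha, tripisle)
<- created
-> readout(/pludro)
<- stastop
-> survey(/filakel)
<- [daha]
-> relocate(/filakel/daha, /filakel/fugomur_)
<- ok
-> survey(/filakel)
<- [fugomur_]


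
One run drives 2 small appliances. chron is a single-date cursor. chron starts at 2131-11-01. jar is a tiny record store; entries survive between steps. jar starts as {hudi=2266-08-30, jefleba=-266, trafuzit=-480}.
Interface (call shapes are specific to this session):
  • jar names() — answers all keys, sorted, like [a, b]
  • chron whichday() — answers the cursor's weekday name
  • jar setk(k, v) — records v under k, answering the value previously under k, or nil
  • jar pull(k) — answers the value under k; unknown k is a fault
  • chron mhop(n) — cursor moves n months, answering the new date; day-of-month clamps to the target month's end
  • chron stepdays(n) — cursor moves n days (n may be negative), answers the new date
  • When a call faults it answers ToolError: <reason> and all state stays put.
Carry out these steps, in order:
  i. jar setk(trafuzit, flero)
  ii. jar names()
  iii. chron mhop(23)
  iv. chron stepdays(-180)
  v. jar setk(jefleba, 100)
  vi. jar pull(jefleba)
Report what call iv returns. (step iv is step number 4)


Answer: 2133-04-04

Derivation:
# jar setk(k→trafuzit, v→flero) -> -480
# jar names() -> [hudi, jefleba, trafuzit]
# chron mhop(n→23) -> 2133-10-01
# chron stepdays(n→-180) -> 2133-04-04
# jar setk(k→jefleba, v→100) -> -266
# jar pull(k→jefleba) -> 100


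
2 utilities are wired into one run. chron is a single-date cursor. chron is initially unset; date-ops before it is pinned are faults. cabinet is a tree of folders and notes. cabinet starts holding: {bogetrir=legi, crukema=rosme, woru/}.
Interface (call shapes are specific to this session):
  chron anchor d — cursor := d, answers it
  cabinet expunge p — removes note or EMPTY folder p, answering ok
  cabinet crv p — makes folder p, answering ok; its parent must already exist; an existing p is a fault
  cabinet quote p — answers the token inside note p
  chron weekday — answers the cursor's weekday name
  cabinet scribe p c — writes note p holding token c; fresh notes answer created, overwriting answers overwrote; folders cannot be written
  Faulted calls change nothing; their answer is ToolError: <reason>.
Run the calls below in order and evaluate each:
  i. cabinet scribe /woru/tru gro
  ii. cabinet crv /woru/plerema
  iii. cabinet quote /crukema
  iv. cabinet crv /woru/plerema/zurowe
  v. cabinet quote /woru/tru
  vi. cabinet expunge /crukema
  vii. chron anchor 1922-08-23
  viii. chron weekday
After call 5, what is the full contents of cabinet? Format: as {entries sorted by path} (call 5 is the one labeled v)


~$ cabinet scribe p→/woru/tru c→gro
:: created
~$ cabinet crv p→/woru/plerema
:: ok
~$ cabinet quote p→/crukema
:: rosme
~$ cabinet crv p→/woru/plerema/zurowe
:: ok
~$ cabinet quote p→/woru/tru
:: gro
~$ cabinet expunge p→/crukema
:: ok
~$ chron anchor d→1922-08-23
:: 1922-08-23
~$ chron weekday
:: Wednesday

Answer: {bogetrir=legi, crukema=rosme, woru/, woru/plerema/, woru/plerema/zurowe/, woru/tru=gro}


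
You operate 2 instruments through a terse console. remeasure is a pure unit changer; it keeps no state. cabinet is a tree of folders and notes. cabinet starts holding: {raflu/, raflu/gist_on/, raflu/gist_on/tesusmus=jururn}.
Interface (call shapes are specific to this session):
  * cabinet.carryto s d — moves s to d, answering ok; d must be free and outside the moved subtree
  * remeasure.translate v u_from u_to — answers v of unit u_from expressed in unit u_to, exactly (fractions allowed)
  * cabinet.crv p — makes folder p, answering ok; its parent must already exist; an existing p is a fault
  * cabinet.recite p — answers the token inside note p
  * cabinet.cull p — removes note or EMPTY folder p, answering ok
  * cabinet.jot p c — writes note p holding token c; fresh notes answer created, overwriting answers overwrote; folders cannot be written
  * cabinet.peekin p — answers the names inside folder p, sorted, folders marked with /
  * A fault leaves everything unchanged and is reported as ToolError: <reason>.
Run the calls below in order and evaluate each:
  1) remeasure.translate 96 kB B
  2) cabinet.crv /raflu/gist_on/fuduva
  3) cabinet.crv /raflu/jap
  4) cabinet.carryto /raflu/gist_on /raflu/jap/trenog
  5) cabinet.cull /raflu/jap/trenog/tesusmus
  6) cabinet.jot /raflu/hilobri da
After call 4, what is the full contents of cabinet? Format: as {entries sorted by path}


~$ remeasure.translate v: 96 u_from: kB u_to: B
:: 96000
~$ cabinet.crv p: /raflu/gist_on/fuduva
:: ok
~$ cabinet.crv p: /raflu/jap
:: ok
~$ cabinet.carryto s: /raflu/gist_on d: /raflu/jap/trenog
:: ok
~$ cabinet.cull p: /raflu/jap/trenog/tesusmus
:: ok
~$ cabinet.jot p: /raflu/hilobri c: da
:: created

Answer: {raflu/, raflu/jap/, raflu/jap/trenog/, raflu/jap/trenog/fuduva/, raflu/jap/trenog/tesusmus=jururn}


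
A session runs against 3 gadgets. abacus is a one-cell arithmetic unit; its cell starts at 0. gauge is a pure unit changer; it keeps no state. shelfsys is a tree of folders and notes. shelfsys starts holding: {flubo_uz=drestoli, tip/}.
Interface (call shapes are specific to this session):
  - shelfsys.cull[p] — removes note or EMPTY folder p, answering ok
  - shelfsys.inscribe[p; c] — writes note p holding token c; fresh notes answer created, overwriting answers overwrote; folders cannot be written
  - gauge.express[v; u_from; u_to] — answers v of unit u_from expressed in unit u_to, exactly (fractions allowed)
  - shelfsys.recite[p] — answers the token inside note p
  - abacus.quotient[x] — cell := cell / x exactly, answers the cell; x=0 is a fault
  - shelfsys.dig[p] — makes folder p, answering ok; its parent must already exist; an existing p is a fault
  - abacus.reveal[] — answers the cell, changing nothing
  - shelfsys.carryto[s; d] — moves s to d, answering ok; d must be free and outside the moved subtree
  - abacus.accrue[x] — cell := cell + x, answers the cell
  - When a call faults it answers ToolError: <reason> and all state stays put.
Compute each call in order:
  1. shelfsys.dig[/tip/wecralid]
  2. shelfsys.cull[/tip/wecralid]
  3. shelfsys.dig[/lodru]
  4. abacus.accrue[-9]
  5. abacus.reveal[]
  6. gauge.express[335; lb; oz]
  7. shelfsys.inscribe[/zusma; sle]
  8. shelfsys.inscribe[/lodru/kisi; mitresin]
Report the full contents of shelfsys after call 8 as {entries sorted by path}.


Answer: {flubo_uz=drestoli, lodru/, lodru/kisi=mitresin, tip/, zusma=sle}

Derivation:
[in] shelfsys.dig p: /tip/wecralid
= ok
[in] shelfsys.cull p: /tip/wecralid
= ok
[in] shelfsys.dig p: /lodru
= ok
[in] abacus.accrue x: -9
= -9
[in] abacus.reveal
= -9
[in] gauge.express v: 335 u_from: lb u_to: oz
= 5360
[in] shelfsys.inscribe p: /zusma c: sle
= created
[in] shelfsys.inscribe p: /lodru/kisi c: mitresin
= created


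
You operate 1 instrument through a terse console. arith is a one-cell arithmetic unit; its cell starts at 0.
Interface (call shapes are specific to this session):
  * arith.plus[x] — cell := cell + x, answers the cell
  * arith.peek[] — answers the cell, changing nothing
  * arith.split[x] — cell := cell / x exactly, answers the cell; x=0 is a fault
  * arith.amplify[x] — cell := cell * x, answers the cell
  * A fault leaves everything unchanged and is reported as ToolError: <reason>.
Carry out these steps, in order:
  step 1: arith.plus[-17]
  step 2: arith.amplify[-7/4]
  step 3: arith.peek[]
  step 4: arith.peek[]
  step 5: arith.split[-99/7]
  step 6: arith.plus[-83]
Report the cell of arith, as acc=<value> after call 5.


Answer: acc=-833/396

Derivation:
-> arith.plus(x→-17)
<- -17
-> arith.amplify(x→-7/4)
<- 119/4
-> arith.peek()
<- 119/4
-> arith.peek()
<- 119/4
-> arith.split(x→-99/7)
<- -833/396
-> arith.plus(x→-83)
<- -33701/396


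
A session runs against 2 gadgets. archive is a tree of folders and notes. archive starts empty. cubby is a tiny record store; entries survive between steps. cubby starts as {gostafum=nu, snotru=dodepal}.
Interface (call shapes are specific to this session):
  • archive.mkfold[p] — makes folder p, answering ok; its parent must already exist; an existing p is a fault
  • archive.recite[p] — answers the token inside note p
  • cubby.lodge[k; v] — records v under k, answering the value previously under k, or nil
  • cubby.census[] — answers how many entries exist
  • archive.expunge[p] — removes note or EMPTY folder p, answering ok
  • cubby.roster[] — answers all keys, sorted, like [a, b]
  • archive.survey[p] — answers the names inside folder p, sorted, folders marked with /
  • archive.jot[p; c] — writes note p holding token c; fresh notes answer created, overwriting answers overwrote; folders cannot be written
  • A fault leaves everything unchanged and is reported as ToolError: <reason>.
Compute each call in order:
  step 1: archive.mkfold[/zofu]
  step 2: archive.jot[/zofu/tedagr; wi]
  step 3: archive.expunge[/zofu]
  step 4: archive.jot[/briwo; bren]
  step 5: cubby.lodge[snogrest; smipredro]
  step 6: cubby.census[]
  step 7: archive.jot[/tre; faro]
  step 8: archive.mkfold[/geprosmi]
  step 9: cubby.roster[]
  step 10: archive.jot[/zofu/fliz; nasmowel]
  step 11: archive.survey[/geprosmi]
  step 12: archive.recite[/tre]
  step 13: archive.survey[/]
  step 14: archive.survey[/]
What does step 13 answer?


Answer: [briwo, geprosmi/, tre, zofu/]

Derivation:
Then archive.mkfold using /zofu, and get ok.
Using archive.jot using /zofu/tedagr, wi, → created.
Invoking archive.expunge using /zofu, → ToolError: not empty.
I invoke archive.jot using /briwo, bren, → created.
Calling cubby.lodge using snogrest, smipredro, and observe nil.
Invoking cubby.census(), giving 3.
I invoke archive.jot using /tre, faro: created.
Invoking archive.mkfold using /geprosmi: ok.
I run cubby.roster: [gostafum, snogrest, snotru].
I run archive.jot using /zofu/fliz, nasmowel, yielding created.
I try archive.survey using /geprosmi, and get [].
I use archive.recite using /tre, and observe faro.
Calling archive.survey using /, and observe [briwo, geprosmi/, tre, zofu/].
Invoking archive.survey using /, which returns [briwo, geprosmi/, tre, zofu/].


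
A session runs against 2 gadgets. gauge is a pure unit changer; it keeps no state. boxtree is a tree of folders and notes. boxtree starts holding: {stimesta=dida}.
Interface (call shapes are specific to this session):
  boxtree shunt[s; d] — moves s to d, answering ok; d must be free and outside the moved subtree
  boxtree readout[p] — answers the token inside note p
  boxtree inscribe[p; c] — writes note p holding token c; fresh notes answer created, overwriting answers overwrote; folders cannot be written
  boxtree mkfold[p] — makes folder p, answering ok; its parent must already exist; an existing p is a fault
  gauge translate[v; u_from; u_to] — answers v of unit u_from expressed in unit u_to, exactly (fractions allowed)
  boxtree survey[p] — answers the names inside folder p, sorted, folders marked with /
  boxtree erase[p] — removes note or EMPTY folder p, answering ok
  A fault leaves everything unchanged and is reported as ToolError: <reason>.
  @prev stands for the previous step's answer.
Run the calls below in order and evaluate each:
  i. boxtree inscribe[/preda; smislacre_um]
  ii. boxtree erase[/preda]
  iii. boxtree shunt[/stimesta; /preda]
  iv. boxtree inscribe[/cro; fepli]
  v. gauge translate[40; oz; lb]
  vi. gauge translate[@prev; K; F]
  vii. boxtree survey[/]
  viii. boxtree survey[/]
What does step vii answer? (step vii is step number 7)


Answer: [cro, preda]

Derivation:
I invoke boxtree inscribe using /preda, smislacre_um, and see created.
Calling boxtree erase using /preda, which returns ok.
Next I call boxtree shunt using /stimesta, /preda, → ok.
Now I run boxtree inscribe using /cro, fepli, and get created.
Then gauge translate using 40, oz, lb, and get 5/2.
Using gauge translate using @prev, K, F, and see -45517/100.
I invoke boxtree survey using /, yielding [cro, preda].
I run boxtree survey using /, which returns [cro, preda].


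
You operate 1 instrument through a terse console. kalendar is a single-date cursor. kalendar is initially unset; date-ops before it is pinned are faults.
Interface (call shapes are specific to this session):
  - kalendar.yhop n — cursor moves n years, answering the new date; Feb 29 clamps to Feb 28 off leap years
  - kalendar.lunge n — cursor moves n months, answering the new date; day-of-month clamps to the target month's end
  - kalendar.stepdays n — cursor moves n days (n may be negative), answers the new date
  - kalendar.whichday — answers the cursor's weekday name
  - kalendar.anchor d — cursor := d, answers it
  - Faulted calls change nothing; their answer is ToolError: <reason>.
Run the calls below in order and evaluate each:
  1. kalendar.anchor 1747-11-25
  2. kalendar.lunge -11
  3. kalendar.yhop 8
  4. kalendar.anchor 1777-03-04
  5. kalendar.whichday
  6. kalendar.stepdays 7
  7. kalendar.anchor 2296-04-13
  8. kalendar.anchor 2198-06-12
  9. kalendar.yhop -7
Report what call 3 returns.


# kalendar.anchor(d→1747-11-25) : 1747-11-25
# kalendar.lunge(n→-11) : 1746-12-25
# kalendar.yhop(n→8) : 1754-12-25
# kalendar.anchor(d→1777-03-04) : 1777-03-04
# kalendar.whichday() : Tuesday
# kalendar.stepdays(n→7) : 1777-03-11
# kalendar.anchor(d→2296-04-13) : 2296-04-13
# kalendar.anchor(d→2198-06-12) : 2198-06-12
# kalendar.yhop(n→-7) : 2191-06-12

Answer: 1754-12-25


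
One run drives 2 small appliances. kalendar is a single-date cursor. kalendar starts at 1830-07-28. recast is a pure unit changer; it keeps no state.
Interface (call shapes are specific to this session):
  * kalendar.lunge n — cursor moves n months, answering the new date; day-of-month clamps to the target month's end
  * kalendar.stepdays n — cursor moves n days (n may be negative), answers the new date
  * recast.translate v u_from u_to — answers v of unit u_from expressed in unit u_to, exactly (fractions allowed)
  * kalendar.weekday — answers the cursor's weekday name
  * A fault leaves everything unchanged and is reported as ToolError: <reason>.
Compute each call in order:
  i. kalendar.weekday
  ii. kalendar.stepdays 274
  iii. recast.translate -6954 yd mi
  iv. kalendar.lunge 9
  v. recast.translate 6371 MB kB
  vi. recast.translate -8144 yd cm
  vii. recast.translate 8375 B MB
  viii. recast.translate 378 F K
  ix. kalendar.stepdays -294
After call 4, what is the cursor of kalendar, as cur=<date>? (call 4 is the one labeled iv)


Answer: cur=1832-01-28

Derivation:
Next I call kalendar.weekday, and see Wednesday.
I run kalendar.stepdays on n→274, and observe 1831-04-28.
Invoking recast.translate on v→-6954, u_from→yd, u_to→mi, giving -3477/880.
Next I call kalendar.lunge on n→9, yielding 1832-01-28.
I invoke recast.translate on v→6371, u_from→MB, u_to→kB, which returns 6371000.
Now I run recast.translate on v→-8144, u_from→yd, u_to→cm, — result: -18617184/25.
I run recast.translate on v→8375, u_from→B, u_to→MB: 67/8000.
I run recast.translate on v→378, u_from→F, u_to→K, → 83767/180.
Using kalendar.stepdays on n→-294, → 1831-04-09.


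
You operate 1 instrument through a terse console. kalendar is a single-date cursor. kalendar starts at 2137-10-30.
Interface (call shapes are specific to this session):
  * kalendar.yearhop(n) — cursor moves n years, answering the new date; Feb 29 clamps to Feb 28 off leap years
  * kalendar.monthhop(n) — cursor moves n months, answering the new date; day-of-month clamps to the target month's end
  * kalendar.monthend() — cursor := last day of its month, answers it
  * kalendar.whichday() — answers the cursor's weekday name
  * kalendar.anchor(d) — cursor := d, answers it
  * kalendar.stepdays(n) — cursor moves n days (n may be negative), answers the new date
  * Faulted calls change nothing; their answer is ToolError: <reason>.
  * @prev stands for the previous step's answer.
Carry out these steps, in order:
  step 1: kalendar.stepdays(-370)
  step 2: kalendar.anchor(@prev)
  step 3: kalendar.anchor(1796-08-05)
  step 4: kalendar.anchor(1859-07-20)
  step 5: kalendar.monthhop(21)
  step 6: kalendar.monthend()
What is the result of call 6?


Answer: 1861-04-30

Derivation:
>> kalendar.stepdays(-370)
<< 2136-10-25
>> kalendar.anchor(@prev)
<< 2136-10-25
>> kalendar.anchor(1796-08-05)
<< 1796-08-05
>> kalendar.anchor(1859-07-20)
<< 1859-07-20
>> kalendar.monthhop(21)
<< 1861-04-20
>> kalendar.monthend()
<< 1861-04-30


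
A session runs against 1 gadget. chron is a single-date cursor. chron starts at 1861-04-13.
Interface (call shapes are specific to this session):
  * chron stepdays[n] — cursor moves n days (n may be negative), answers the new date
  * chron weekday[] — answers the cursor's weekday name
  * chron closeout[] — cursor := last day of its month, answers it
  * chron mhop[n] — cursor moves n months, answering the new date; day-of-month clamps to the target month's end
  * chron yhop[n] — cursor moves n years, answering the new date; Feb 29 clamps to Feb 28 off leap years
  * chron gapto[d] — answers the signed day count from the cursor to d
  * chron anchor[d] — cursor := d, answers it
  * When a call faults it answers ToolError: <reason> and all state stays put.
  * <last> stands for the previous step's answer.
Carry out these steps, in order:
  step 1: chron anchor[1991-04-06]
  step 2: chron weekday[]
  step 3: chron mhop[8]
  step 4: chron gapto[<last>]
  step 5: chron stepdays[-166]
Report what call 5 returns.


CALL chron anchor[d: 1991-04-06]
RET  1991-04-06
CALL chron weekday[]
RET  Saturday
CALL chron mhop[n: 8]
RET  1991-12-06
CALL chron gapto[d: <last>]
RET  0
CALL chron stepdays[n: -166]
RET  1991-06-23

Answer: 1991-06-23


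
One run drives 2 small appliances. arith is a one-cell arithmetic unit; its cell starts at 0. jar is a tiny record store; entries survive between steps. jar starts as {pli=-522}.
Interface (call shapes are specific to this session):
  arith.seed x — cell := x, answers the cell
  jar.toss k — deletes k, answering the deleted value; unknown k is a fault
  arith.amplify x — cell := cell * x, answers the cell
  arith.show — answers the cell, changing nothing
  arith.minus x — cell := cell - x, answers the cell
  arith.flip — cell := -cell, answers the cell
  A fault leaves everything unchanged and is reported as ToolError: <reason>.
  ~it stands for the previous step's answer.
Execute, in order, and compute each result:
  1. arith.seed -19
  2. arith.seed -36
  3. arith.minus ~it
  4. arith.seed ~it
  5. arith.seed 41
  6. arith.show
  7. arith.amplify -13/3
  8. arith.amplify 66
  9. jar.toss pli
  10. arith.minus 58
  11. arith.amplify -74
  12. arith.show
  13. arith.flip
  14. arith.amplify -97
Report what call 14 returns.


Answer: 84585552

Derivation:
-- arith.seed(-19) : -19
-- arith.seed(-36) : -36
-- arith.minus(~it) : 0
-- arith.seed(~it) : 0
-- arith.seed(41) : 41
-- arith.show() : 41
-- arith.amplify(-13/3) : -533/3
-- arith.amplify(66) : -11726
-- jar.toss(pli) : -522
-- arith.minus(58) : -11784
-- arith.amplify(-74) : 872016
-- arith.show() : 872016
-- arith.flip() : -872016
-- arith.amplify(-97) : 84585552
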